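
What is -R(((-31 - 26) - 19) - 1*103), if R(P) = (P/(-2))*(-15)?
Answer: 2685/2 ≈ 1342.5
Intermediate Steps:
R(P) = 15*P/2 (R(P) = (P*(-1/2))*(-15) = -P/2*(-15) = 15*P/2)
-R(((-31 - 26) - 19) - 1*103) = -15*(((-31 - 26) - 19) - 1*103)/2 = -15*((-57 - 19) - 103)/2 = -15*(-76 - 103)/2 = -15*(-179)/2 = -1*(-2685/2) = 2685/2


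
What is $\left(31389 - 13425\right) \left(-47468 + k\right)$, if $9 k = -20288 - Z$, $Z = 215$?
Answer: $-893639140$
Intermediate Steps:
$k = - \frac{20503}{9}$ ($k = \frac{-20288 - 215}{9} = \frac{1}{9} \left(-20503\right) = - \frac{20503}{9} \approx -2278.1$)
$\left(31389 - 13425\right) \left(-47468 + k\right) = \left(31389 - 13425\right) \left(-47468 - \frac{20503}{9}\right) = 17964 \left(- \frac{447715}{9}\right) = -893639140$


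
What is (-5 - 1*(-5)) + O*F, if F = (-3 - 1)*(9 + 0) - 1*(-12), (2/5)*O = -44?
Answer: 2640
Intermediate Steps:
O = -110 (O = (5/2)*(-44) = -110)
F = -24 (F = -4*9 + 12 = -36 + 12 = -24)
(-5 - 1*(-5)) + O*F = (-5 - 1*(-5)) - 110*(-24) = (-5 + 5) + 2640 = 0 + 2640 = 2640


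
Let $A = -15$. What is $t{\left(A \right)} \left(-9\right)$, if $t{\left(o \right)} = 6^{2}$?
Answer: $-324$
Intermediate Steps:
$t{\left(o \right)} = 36$
$t{\left(A \right)} \left(-9\right) = 36 \left(-9\right) = -324$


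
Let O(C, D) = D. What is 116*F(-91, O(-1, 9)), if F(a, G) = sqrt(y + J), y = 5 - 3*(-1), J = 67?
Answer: 580*sqrt(3) ≈ 1004.6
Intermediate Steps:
y = 8 (y = 5 + 3 = 8)
F(a, G) = 5*sqrt(3) (F(a, G) = sqrt(8 + 67) = sqrt(75) = 5*sqrt(3))
116*F(-91, O(-1, 9)) = 116*(5*sqrt(3)) = 580*sqrt(3)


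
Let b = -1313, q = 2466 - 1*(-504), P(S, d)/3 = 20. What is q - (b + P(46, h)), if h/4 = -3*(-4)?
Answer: 4223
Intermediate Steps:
h = 48 (h = 4*(-3*(-4)) = 4*12 = 48)
P(S, d) = 60 (P(S, d) = 3*20 = 60)
q = 2970 (q = 2466 + 504 = 2970)
q - (b + P(46, h)) = 2970 - (-1313 + 60) = 2970 - 1*(-1253) = 2970 + 1253 = 4223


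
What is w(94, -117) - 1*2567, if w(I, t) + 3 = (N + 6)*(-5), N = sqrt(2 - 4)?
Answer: -2600 - 5*I*sqrt(2) ≈ -2600.0 - 7.0711*I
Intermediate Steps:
N = I*sqrt(2) (N = sqrt(-2) = I*sqrt(2) ≈ 1.4142*I)
w(I, t) = -33 - 5*I*sqrt(2) (w(I, t) = -3 + (I*sqrt(2) + 6)*(-5) = -3 + (6 + I*sqrt(2))*(-5) = -3 + (-30 - 5*I*sqrt(2)) = -33 - 5*I*sqrt(2))
w(94, -117) - 1*2567 = (-33 - 5*I*sqrt(2)) - 1*2567 = (-33 - 5*I*sqrt(2)) - 2567 = -2600 - 5*I*sqrt(2)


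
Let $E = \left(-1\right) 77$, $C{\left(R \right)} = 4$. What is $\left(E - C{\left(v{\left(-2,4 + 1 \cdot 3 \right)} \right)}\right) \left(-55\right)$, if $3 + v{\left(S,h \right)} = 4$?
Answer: $4455$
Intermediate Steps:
$v{\left(S,h \right)} = 1$ ($v{\left(S,h \right)} = -3 + 4 = 1$)
$E = -77$
$\left(E - C{\left(v{\left(-2,4 + 1 \cdot 3 \right)} \right)}\right) \left(-55\right) = \left(-77 - 4\right) \left(-55\right) = \left(-81\right) \left(-55\right) = 4455$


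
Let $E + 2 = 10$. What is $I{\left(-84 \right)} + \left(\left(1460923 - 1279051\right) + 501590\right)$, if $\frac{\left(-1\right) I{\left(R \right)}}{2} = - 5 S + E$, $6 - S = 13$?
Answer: $683376$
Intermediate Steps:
$E = 8$ ($E = -2 + 10 = 8$)
$S = -7$ ($S = 6 - 13 = -7$)
$I{\left(R \right)} = -86$ ($I{\left(R \right)} = - 2 \left(\left(-5\right) \left(-7\right) + 8\right) = - 2 \left(35 + 8\right) = \left(-2\right) 43 = -86$)
$I{\left(-84 \right)} + \left(\left(1460923 - 1279051\right) + 501590\right) = -86 + \left(\left(1460923 - 1279051\right) + 501590\right) = -86 + \left(181872 + 501590\right) = -86 + 683462 = 683376$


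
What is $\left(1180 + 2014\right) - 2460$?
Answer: $734$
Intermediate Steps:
$\left(1180 + 2014\right) - 2460 = 3194 - 2460 = 734$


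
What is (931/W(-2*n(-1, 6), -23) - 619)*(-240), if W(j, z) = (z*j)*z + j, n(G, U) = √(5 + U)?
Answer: 148560 + 11172*√11/583 ≈ 1.4862e+5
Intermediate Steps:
W(j, z) = j + j*z² (W(j, z) = (j*z)*z + j = j*z² + j = j + j*z²)
(931/W(-2*n(-1, 6), -23) - 619)*(-240) = (931/(((-2*√(5 + 6))*(1 + (-23)²))) - 619)*(-240) = (931/(((-2*√11)*(1 + 529))) - 619)*(-240) = (931/((-2*√11*530)) - 619)*(-240) = (931/((-1060*√11)) - 619)*(-240) = (931*(-√11/11660) - 619)*(-240) = (-931*√11/11660 - 619)*(-240) = (-619 - 931*√11/11660)*(-240) = 148560 + 11172*√11/583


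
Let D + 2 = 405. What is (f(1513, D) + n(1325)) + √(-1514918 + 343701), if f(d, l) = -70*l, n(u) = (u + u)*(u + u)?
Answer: 6994290 + I*√1171217 ≈ 6.9943e+6 + 1082.2*I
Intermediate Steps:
D = 403 (D = -2 + 405 = 403)
n(u) = 4*u² (n(u) = (2*u)*(2*u) = 4*u²)
(f(1513, D) + n(1325)) + √(-1514918 + 343701) = (-70*403 + 4*1325²) + √(-1514918 + 343701) = (-28210 + 4*1755625) + √(-1171217) = (-28210 + 7022500) + I*√1171217 = 6994290 + I*√1171217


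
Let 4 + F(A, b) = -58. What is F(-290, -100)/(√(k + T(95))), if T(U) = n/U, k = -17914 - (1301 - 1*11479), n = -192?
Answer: 31*I*√17458910/183778 ≈ 0.70482*I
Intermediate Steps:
F(A, b) = -62 (F(A, b) = -4 - 58 = -62)
k = -7736 (k = -17914 - (1301 - 11479) = -17914 - 1*(-10178) = -17914 + 10178 = -7736)
T(U) = -192/U
F(-290, -100)/(√(k + T(95))) = -62/√(-7736 - 192/95) = -62*(-I*√17458910/367556) = -(-31)*I*√17458910/183778 = 31*I*√17458910/183778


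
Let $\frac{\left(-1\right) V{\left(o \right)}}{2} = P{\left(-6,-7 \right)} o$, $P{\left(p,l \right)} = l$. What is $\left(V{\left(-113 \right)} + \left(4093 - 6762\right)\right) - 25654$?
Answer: $-29905$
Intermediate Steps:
$V{\left(o \right)} = 14 o$ ($V{\left(o \right)} = - 2 \left(- 7 o\right) = 14 o$)
$\left(V{\left(-113 \right)} + \left(4093 - 6762\right)\right) - 25654 = \left(14 \left(-113\right) + \left(4093 - 6762\right)\right) - 25654 = \left(-1582 + \left(4093 - 6762\right)\right) - 25654 = \left(-1582 - 2669\right) - 25654 = -4251 - 25654 = -29905$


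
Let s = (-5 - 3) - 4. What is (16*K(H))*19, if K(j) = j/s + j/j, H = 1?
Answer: 836/3 ≈ 278.67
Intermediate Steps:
s = -12 (s = -8 - 4 = -12)
K(j) = 1 - j/12 (K(j) = j/(-12) + j/j = j*(-1/12) + 1 = -j/12 + 1 = 1 - j/12)
(16*K(H))*19 = (16*(1 - 1/12*1))*19 = (16*(1 - 1/12))*19 = (16*(11/12))*19 = (44/3)*19 = 836/3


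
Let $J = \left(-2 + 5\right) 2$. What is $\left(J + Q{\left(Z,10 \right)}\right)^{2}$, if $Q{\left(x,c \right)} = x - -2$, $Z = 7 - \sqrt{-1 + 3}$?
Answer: $\left(15 - \sqrt{2}\right)^{2} \approx 184.57$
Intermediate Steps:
$Z = 7 - \sqrt{2} \approx 5.5858$
$Q{\left(x,c \right)} = 2 + x$ ($Q{\left(x,c \right)} = x + 2 = 2 + x$)
$J = 6$ ($J = 3 \cdot 2 = 6$)
$\left(J + Q{\left(Z,10 \right)}\right)^{2} = \left(6 + \left(2 + \left(7 - \sqrt{2}\right)\right)\right)^{2} = \left(6 + \left(9 - \sqrt{2}\right)\right)^{2} = \left(15 - \sqrt{2}\right)^{2}$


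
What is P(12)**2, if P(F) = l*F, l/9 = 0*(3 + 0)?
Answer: 0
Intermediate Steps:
l = 0 (l = 9*(0*(3 + 0)) = 9*(0*3) = 9*0 = 0)
P(F) = 0 (P(F) = 0*F = 0)
P(12)**2 = 0**2 = 0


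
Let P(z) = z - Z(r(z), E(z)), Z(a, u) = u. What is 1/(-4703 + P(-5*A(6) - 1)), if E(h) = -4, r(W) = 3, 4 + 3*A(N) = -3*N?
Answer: -3/13990 ≈ -0.00021444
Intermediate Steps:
A(N) = -4/3 - N (A(N) = -4/3 + (-3*N)/3 = -4/3 - N)
P(z) = 4 + z (P(z) = z - 1*(-4) = z + 4 = 4 + z)
1/(-4703 + P(-5*A(6) - 1)) = 1/(-4703 + (4 + (-5*(-4/3 - 1*6) - 1))) = 1/(-4703 + (4 + (-5*(-4/3 - 6) - 1))) = 1/(-4703 + (4 + (-5*(-22/3) - 1))) = 1/(-4703 + (4 + (110/3 - 1))) = 1/(-4703 + (4 + 107/3)) = 1/(-4703 + 119/3) = 1/(-13990/3) = -3/13990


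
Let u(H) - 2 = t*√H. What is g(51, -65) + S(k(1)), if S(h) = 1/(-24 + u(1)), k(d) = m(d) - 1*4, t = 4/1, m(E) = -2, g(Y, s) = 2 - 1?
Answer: 17/18 ≈ 0.94444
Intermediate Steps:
g(Y, s) = 1
t = 4 (t = 4*1 = 4)
u(H) = 2 + 4*√H
k(d) = -6 (k(d) = -2 - 1*4 = -2 - 4 = -6)
S(h) = -1/18 (S(h) = 1/(-24 + (2 + 4*√1)) = 1/(-24 + (2 + 4*1)) = 1/(-24 + (2 + 4)) = 1/(-24 + 6) = 1/(-18) = -1/18)
g(51, -65) + S(k(1)) = 1 - 1/18 = 17/18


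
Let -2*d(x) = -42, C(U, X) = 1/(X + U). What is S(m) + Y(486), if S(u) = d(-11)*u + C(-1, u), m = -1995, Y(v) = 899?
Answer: -81828017/1996 ≈ -40996.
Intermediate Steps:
C(U, X) = 1/(U + X)
d(x) = 21 (d(x) = -1/2*(-42) = 21)
S(u) = 1/(-1 + u) + 21*u (S(u) = 21*u + 1/(-1 + u) = 1/(-1 + u) + 21*u)
S(m) + Y(486) = (1 + 21*(-1995)*(-1 - 1995))/(-1 - 1995) + 899 = (1 + 21*(-1995)*(-1996))/(-1996) + 899 = -(1 + 83622420)/1996 + 899 = -1/1996*83622421 + 899 = -83622421/1996 + 899 = -81828017/1996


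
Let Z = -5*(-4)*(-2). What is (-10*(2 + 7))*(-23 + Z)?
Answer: 5670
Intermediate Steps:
Z = -40 (Z = 20*(-2) = -40)
(-10*(2 + 7))*(-23 + Z) = (-10*(2 + 7))*(-23 - 40) = -10*9*(-63) = -90*(-63) = 5670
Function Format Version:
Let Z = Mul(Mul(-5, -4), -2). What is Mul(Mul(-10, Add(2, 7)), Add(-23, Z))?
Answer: 5670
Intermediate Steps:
Z = -40 (Z = Mul(20, -2) = -40)
Mul(Mul(-10, Add(2, 7)), Add(-23, Z)) = Mul(Mul(-10, Add(2, 7)), Add(-23, -40)) = Mul(Mul(-10, 9), -63) = Mul(-90, -63) = 5670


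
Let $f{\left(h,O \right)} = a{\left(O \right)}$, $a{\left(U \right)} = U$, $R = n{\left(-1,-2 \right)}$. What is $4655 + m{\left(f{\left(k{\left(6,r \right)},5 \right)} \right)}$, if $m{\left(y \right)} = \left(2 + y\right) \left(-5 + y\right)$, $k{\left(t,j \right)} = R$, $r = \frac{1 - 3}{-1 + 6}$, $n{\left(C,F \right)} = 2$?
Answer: $4655$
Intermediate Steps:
$r = - \frac{2}{5} \approx -0.4$
$R = 2$
$k{\left(t,j \right)} = 2$
$f{\left(h,O \right)} = O$
$m{\left(y \right)} = \left(-5 + y\right) \left(2 + y\right)$
$4655 + m{\left(f{\left(k{\left(6,r \right)},5 \right)} \right)} = 4655 - \left(25 - 25\right) = 4655 - 0 = 4655 + 0 = 4655$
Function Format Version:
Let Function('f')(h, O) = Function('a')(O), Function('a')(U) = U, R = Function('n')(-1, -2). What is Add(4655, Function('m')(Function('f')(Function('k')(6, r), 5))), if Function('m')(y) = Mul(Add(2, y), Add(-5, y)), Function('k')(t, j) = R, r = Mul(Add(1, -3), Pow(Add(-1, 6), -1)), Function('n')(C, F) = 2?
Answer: 4655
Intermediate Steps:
r = Rational(-2, 5) (r = Mul(-2, Pow(5, -1)) = Mul(-2, Rational(1, 5)) = Rational(-2, 5) ≈ -0.40000)
R = 2
Function('k')(t, j) = 2
Function('f')(h, O) = O
Function('m')(y) = Mul(Add(-5, y), Add(2, y))
Add(4655, Function('m')(Function('f')(Function('k')(6, r), 5))) = Add(4655, Add(-10, Pow(5, 2), Mul(-3, 5))) = Add(4655, Add(-10, 25, -15)) = Add(4655, 0) = 4655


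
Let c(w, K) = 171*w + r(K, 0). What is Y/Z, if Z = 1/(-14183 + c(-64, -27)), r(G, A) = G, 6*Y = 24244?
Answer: -304916788/3 ≈ -1.0164e+8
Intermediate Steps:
Y = 12122/3 (Y = (⅙)*24244 = 12122/3 ≈ 4040.7)
c(w, K) = K + 171*w (c(w, K) = 171*w + K = K + 171*w)
Z = -1/25154 (Z = 1/(-14183 + (-27 + 171*(-64))) = 1/(-14183 + (-27 - 10944)) = 1/(-14183 - 10971) = 1/(-25154) = -1/25154 ≈ -3.9755e-5)
Y/Z = 12122/(3*(-1/25154)) = (12122/3)*(-25154) = -304916788/3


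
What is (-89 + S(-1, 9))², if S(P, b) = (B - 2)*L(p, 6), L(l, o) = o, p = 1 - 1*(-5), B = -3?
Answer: 14161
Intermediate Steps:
p = 6 (p = 1 + 5 = 6)
S(P, b) = -30 (S(P, b) = (-3 - 2)*6 = -5*6 = -30)
(-89 + S(-1, 9))² = (-89 - 30)² = (-119)² = 14161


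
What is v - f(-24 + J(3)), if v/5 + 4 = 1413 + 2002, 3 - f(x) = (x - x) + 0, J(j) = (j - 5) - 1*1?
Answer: 17052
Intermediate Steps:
J(j) = -6 + j (J(j) = (-5 + j) - 1 = -6 + j)
f(x) = 3 (f(x) = 3 - ((x - x) + 0) = 3 - (0 + 0) = 3 - 1*0 = 3 + 0 = 3)
v = 17055 (v = -20 + 5*(1413 + 2002) = -20 + 5*3415 = -20 + 17075 = 17055)
v - f(-24 + J(3)) = 17055 - 1*3 = 17055 - 3 = 17052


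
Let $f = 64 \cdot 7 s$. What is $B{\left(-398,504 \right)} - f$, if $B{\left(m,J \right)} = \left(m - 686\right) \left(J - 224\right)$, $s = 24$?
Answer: $-314272$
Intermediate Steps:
$B{\left(m,J \right)} = \left(-686 + m\right) \left(-224 + J\right)$
$f = 10752$ ($f = 64 \cdot 7 \cdot 24 = 448 \cdot 24 = 10752$)
$B{\left(-398,504 \right)} - f = \left(153664 - 345744 - -89152 + 504 \left(-398\right)\right) - 10752 = \left(153664 - 345744 + 89152 - 200592\right) - 10752 = -303520 - 10752 = -314272$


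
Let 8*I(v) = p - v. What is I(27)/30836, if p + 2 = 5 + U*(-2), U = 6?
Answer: -9/61672 ≈ -0.00014593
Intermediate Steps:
p = -9 (p = -2 + (5 + 6*(-2)) = -2 + (5 - 12) = -2 - 7 = -9)
I(v) = -9/8 - v/8 (I(v) = (-9 - v)/8 = -9/8 - v/8)
I(27)/30836 = (-9/8 - 1/8*27)/30836 = (-9/8 - 27/8)*(1/30836) = -9/2*1/30836 = -9/61672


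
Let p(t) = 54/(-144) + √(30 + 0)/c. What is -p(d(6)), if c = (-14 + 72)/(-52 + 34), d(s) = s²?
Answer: 3/8 + 9*√30/29 ≈ 2.0748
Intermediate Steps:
c = -29/9 (c = 58/(-18) = 58*(-1/18) = -29/9 ≈ -3.2222)
p(t) = -3/8 - 9*√30/29 (p(t) = 54/(-144) + √(30 + 0)/(-29/9) = 54*(-1/144) + √30*(-9/29) = -3/8 - 9*√30/29)
-p(d(6)) = -(-3/8 - 9*√30/29) = 3/8 + 9*√30/29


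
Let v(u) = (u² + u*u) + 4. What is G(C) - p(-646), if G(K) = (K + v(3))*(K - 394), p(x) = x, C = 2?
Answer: -8762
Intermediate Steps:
v(u) = 4 + 2*u² (v(u) = (u² + u²) + 4 = 2*u² + 4 = 4 + 2*u²)
G(K) = (-394 + K)*(22 + K) (G(K) = (K + (4 + 2*3²))*(K - 394) = (K + (4 + 2*9))*(-394 + K) = (K + (4 + 18))*(-394 + K) = (K + 22)*(-394 + K) = (22 + K)*(-394 + K) = (-394 + K)*(22 + K))
G(C) - p(-646) = (-8668 + 2² - 372*2) - 1*(-646) = (-8668 + 4 - 744) + 646 = -9408 + 646 = -8762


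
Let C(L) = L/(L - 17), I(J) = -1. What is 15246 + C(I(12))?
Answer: 274429/18 ≈ 15246.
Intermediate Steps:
C(L) = L/(-17 + L)
15246 + C(I(12)) = 15246 - 1/(-17 - 1) = 15246 - 1/(-18) = 15246 - 1*(-1/18) = 15246 + 1/18 = 274429/18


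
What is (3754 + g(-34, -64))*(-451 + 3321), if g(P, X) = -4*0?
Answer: 10773980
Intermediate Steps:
g(P, X) = 0
(3754 + g(-34, -64))*(-451 + 3321) = (3754 + 0)*(-451 + 3321) = 3754*2870 = 10773980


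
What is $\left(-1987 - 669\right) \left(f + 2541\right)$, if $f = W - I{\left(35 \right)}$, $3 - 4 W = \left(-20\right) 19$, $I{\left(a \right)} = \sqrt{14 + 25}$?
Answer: $-7003208 + 2656 \sqrt{39} \approx -6.9866 \cdot 10^{6}$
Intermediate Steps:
$I{\left(a \right)} = \sqrt{39}$
$W = \frac{383}{4}$ ($W = \frac{3}{4} - \frac{\left(-20\right) 19}{4} = \frac{3}{4} - -95 = \frac{3}{4} + 95 = \frac{383}{4} \approx 95.75$)
$f = \frac{383}{4} - \sqrt{39} \approx 89.505$
$\left(-1987 - 669\right) \left(f + 2541\right) = \left(-1987 - 669\right) \left(\left(\frac{383}{4} - \sqrt{39}\right) + 2541\right) = - 2656 \left(\frac{10547}{4} - \sqrt{39}\right) = -7003208 + 2656 \sqrt{39}$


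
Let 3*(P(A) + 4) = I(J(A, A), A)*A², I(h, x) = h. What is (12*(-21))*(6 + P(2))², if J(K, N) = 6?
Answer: -25200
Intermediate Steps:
P(A) = -4 + 2*A² (P(A) = -4 + (6*A²)/3 = -4 + 2*A²)
(12*(-21))*(6 + P(2))² = (12*(-21))*(6 + (-4 + 2*2²))² = -252*(6 + (-4 + 2*4))² = -252*(6 + (-4 + 8))² = -252*(6 + 4)² = -252*10² = -252*100 = -25200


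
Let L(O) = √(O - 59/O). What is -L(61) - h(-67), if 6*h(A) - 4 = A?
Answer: 21/2 - √223382/61 ≈ 2.7519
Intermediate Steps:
h(A) = ⅔ + A/6
-L(61) - h(-67) = -√(61 - 59/61) - (⅔ + (⅙)*(-67)) = -√(61 - 59*1/61) - (⅔ - 67/6) = -√(61 - 59/61) - 1*(-21/2) = -√(3662/61) + 21/2 = -√223382/61 + 21/2 = 21/2 - √223382/61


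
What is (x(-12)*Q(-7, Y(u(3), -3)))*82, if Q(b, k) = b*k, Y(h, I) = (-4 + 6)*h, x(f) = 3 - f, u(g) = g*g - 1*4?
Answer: -86100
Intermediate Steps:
u(g) = -4 + g² (u(g) = g² - 4 = -4 + g²)
Y(h, I) = 2*h
(x(-12)*Q(-7, Y(u(3), -3)))*82 = ((3 - 1*(-12))*(-14*(-4 + 3²)))*82 = ((3 + 12)*(-14*(-4 + 9)))*82 = (15*(-14*5))*82 = (15*(-7*10))*82 = (15*(-70))*82 = -1050*82 = -86100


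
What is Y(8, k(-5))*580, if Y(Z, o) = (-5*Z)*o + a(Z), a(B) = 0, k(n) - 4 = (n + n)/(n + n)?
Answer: -116000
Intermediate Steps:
k(n) = 5 (k(n) = 4 + (n + n)/(n + n) = 4 + (2*n)/((2*n)) = 4 + (2*n)*(1/(2*n)) = 4 + 1 = 5)
Y(Z, o) = -5*Z*o (Y(Z, o) = (-5*Z)*o + 0 = -5*Z*o + 0 = -5*Z*o)
Y(8, k(-5))*580 = -5*8*5*580 = -200*580 = -116000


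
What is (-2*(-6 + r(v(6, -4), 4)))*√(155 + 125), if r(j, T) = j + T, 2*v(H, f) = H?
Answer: -4*√70 ≈ -33.466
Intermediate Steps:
v(H, f) = H/2
r(j, T) = T + j
(-2*(-6 + r(v(6, -4), 4)))*√(155 + 125) = (-2*(-6 + (4 + (½)*6)))*√(155 + 125) = (-2*(-6 + (4 + 3)))*√280 = (-2*(-6 + 7))*(2*√70) = (-2*1)*(2*√70) = -4*√70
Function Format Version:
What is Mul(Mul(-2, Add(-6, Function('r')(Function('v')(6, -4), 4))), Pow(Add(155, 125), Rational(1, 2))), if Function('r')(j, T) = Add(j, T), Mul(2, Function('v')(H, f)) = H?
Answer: Mul(-4, Pow(70, Rational(1, 2))) ≈ -33.466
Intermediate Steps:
Function('v')(H, f) = Mul(Rational(1, 2), H)
Function('r')(j, T) = Add(T, j)
Mul(Mul(-2, Add(-6, Function('r')(Function('v')(6, -4), 4))), Pow(Add(155, 125), Rational(1, 2))) = Mul(Mul(-2, Add(-6, Add(4, Mul(Rational(1, 2), 6)))), Pow(Add(155, 125), Rational(1, 2))) = Mul(Mul(-2, Add(-6, Add(4, 3))), Pow(280, Rational(1, 2))) = Mul(Mul(-2, Add(-6, 7)), Mul(2, Pow(70, Rational(1, 2)))) = Mul(Mul(-2, 1), Mul(2, Pow(70, Rational(1, 2)))) = Mul(-2, Mul(2, Pow(70, Rational(1, 2)))) = Mul(-4, Pow(70, Rational(1, 2)))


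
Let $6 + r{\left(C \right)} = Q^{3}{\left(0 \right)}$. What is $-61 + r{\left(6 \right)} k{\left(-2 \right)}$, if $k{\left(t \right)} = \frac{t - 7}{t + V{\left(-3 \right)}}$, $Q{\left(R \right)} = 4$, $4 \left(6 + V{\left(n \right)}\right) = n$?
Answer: $- \frac{47}{35} \approx -1.3429$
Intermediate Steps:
$V{\left(n \right)} = -6 + \frac{n}{4}$
$r{\left(C \right)} = 58$ ($r{\left(C \right)} = -6 + 4^{3} = -6 + 64 = 58$)
$k{\left(t \right)} = \frac{-7 + t}{- \frac{27}{4} + t}$ ($k{\left(t \right)} = \frac{t - 7}{t + \left(-6 + \frac{1}{4} \left(-3\right)\right)} = \frac{-7 + t}{t - \frac{27}{4}} = \frac{-7 + t}{- \frac{27}{4} + t}$)
$-61 + r{\left(6 \right)} k{\left(-2 \right)} = -61 + 58 \frac{4 \left(-7 - 2\right)}{-27 + 4 \left(-2\right)} = -61 + 58 \cdot 4 \frac{1}{-27 - 8} \left(-9\right) = -61 + 58 \cdot 4 \frac{1}{-35} \left(-9\right) = -61 + 58 \cdot 4 \left(- \frac{1}{35}\right) \left(-9\right) = -61 + 58 \cdot \frac{36}{35} = -61 + \frac{2088}{35} = - \frac{47}{35}$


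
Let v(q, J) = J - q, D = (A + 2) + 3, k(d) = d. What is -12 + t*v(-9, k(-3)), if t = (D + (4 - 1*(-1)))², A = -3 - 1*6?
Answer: -6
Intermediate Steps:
A = -9 (A = -3 - 6 = -9)
D = -4 (D = (-9 + 2) + 3 = -7 + 3 = -4)
t = 1 (t = (-4 + (4 - 1*(-1)))² = (-4 + (4 + 1))² = (-4 + 5)² = 1² = 1)
-12 + t*v(-9, k(-3)) = -12 + 1*(-3 - 1*(-9)) = -12 + 1*(-3 + 9) = -12 + 1*6 = -12 + 6 = -6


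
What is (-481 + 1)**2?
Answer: 230400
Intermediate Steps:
(-481 + 1)**2 = (-480)**2 = 230400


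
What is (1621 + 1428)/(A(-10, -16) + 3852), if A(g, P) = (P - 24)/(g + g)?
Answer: 3049/3854 ≈ 0.79113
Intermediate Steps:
A(g, P) = (-24 + P)/(2*g) (A(g, P) = (-24 + P)/((2*g)) = (-24 + P)*(1/(2*g)) = (-24 + P)/(2*g))
(1621 + 1428)/(A(-10, -16) + 3852) = (1621 + 1428)/((½)*(-24 - 16)/(-10) + 3852) = 3049/((½)*(-⅒)*(-40) + 3852) = 3049/(2 + 3852) = 3049/3854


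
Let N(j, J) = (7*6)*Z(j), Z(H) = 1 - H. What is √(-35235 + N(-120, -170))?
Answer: 23*I*√57 ≈ 173.65*I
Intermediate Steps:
N(j, J) = 42 - 42*j (N(j, J) = (7*6)*(1 - j) = 42*(1 - j) = 42 - 42*j)
√(-35235 + N(-120, -170)) = √(-35235 + (42 - 42*(-120))) = √(-35235 + (42 + 5040)) = √(-35235 + 5082) = √(-30153) = 23*I*√57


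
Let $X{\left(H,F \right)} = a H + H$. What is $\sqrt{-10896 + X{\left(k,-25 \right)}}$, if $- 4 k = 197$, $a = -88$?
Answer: $\frac{i \sqrt{26445}}{2} \approx 81.31 i$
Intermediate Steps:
$k = - \frac{197}{4}$ ($k = \left(- \frac{1}{4}\right) 197 = - \frac{197}{4} \approx -49.25$)
$X{\left(H,F \right)} = - 87 H$ ($X{\left(H,F \right)} = - 88 H + H = - 87 H$)
$\sqrt{-10896 + X{\left(k,-25 \right)}} = \sqrt{-10896 - - \frac{17139}{4}} = \sqrt{-10896 + \frac{17139}{4}} = \sqrt{- \frac{26445}{4}} = \frac{i \sqrt{26445}}{2}$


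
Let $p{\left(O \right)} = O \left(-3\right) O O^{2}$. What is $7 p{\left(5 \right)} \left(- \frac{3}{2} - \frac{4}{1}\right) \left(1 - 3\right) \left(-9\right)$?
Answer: $1299375$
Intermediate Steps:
$p{\left(O \right)} = - 3 O^{4}$ ($p{\left(O \right)} = - 3 O O O^{2} = - 3 O^{2} O^{2} = - 3 O^{4}$)
$7 p{\left(5 \right)} \left(- \frac{3}{2} - \frac{4}{1}\right) \left(1 - 3\right) \left(-9\right) = 7 - 3 \cdot 5^{4} \left(- \frac{3}{2} - \frac{4}{1}\right) \left(1 - 3\right) \left(-9\right) = 7 \left(-3\right) 625 \left(\left(-3\right) \frac{1}{2} - 4\right) \left(-2\right) \left(-9\right) = 7 \left(- 1875 \left(- \frac{3}{2} - 4\right) \left(-2\right)\right) \left(-9\right) = 7 \left(- 1875 \left(\left(- \frac{11}{2}\right) \left(-2\right)\right)\right) \left(-9\right) = 7 \left(\left(-1875\right) 11\right) \left(-9\right) = 7 \left(-20625\right) \left(-9\right) = \left(-144375\right) \left(-9\right) = 1299375$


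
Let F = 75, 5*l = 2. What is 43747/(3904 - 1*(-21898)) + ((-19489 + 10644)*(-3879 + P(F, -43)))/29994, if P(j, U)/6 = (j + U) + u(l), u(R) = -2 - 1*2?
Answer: 728721397/664867 ≈ 1096.0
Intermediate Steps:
l = ⅖ (l = (⅕)*2 = ⅖ ≈ 0.40000)
u(R) = -4 (u(R) = -2 - 2 = -4)
P(j, U) = -24 + 6*U + 6*j (P(j, U) = 6*((j + U) - 4) = 6*((U + j) - 4) = 6*(-4 + U + j) = -24 + 6*U + 6*j)
43747/(3904 - 1*(-21898)) + ((-19489 + 10644)*(-3879 + P(F, -43)))/29994 = 43747/(3904 - 1*(-21898)) + ((-19489 + 10644)*(-3879 + (-24 + 6*(-43) + 6*75)))/29994 = 43747/(3904 + 21898) - 8845*(-3879 + (-24 - 258 + 450))*(1/29994) = 43747/25802 - 8845*(-3879 + 168)*(1/29994) = 43747*(1/25802) - 8845*(-3711)*(1/29994) = 451/266 + 32823795*(1/29994) = 451/266 + 10941265/9998 = 728721397/664867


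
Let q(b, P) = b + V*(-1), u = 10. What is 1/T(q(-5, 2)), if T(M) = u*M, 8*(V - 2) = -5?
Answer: -4/255 ≈ -0.015686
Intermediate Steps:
V = 11/8 (V = 2 + (1/8)*(-5) = 2 - 5/8 = 11/8 ≈ 1.3750)
q(b, P) = -11/8 + b (q(b, P) = b + (11/8)*(-1) = b - 11/8 = -11/8 + b)
T(M) = 10*M
1/T(q(-5, 2)) = 1/(10*(-11/8 - 5)) = 1/(10*(-51/8)) = 1/(-255/4) = -4/255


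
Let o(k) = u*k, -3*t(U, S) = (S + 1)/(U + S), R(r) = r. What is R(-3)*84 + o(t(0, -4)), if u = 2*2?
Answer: -253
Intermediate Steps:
u = 4
t(U, S) = -(1 + S)/(3*(S + U)) (t(U, S) = -(S + 1)/(3*(U + S)) = -(1 + S)/(3*(S + U)))
o(k) = 4*k
R(-3)*84 + o(t(0, -4)) = -3*84 + 4*((-1 - 1*(-4))/(3*(-4 + 0))) = -252 + 4*((⅓)*(-1 + 4)/(-4)) = -252 + 4*((⅓)*(-¼)*3) = -252 + 4*(-¼) = -252 - 1 = -253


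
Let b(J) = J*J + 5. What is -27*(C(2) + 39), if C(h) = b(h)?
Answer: -1296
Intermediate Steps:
b(J) = 5 + J**2 (b(J) = J**2 + 5 = 5 + J**2)
C(h) = 5 + h**2
-27*(C(2) + 39) = -27*((5 + 2**2) + 39) = -27*((5 + 4) + 39) = -27*(9 + 39) = -27*48 = -1296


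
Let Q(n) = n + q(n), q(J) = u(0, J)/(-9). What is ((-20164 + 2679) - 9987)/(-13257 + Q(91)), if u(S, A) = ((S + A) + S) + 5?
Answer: 41208/19765 ≈ 2.0849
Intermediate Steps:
u(S, A) = 5 + A + 2*S (u(S, A) = ((A + S) + S) + 5 = (A + 2*S) + 5 = 5 + A + 2*S)
q(J) = -5/9 - J/9 (q(J) = (5 + J + 2*0)/(-9) = (5 + J + 0)*(-1/9) = (5 + J)*(-1/9) = -5/9 - J/9)
Q(n) = -5/9 + 8*n/9 (Q(n) = n + (-5/9 - n/9) = -5/9 + 8*n/9)
((-20164 + 2679) - 9987)/(-13257 + Q(91)) = ((-20164 + 2679) - 9987)/(-13257 + (-5/9 + (8/9)*91)) = (-17485 - 9987)/(-13257 + (-5/9 + 728/9)) = -27472/(-13257 + 241/3) = -27472/(-39530/3) = -27472*(-3/39530) = 41208/19765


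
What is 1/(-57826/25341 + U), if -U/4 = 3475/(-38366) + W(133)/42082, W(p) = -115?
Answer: -10228375235523/19522732999838 ≈ -0.52392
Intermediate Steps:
U = 150647040/403629503 (U = -4*(3475/(-38366) - 115/42082) = -4*(3475*(-1/38366) - 115*1/42082) = -4*(-3475/38366 - 115/42082) = -4*(-37661760/403629503) = 150647040/403629503 ≈ 0.37323)
1/(-57826/25341 + U) = 1/(-57826/25341 + 150647040/403629503) = 1/(-19522732999838/10228375235523) = -10228375235523/19522732999838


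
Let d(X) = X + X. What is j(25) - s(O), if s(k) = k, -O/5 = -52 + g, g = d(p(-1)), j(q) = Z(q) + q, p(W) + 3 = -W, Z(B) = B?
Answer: -230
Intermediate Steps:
p(W) = -3 - W
j(q) = 2*q (j(q) = q + q = 2*q)
d(X) = 2*X
g = -4 (g = 2*(-3 - 1*(-1)) = 2*(-3 + 1) = 2*(-2) = -4)
O = 280 (O = -5*(-52 - 4) = -5*(-56) = 280)
j(25) - s(O) = 2*25 - 1*280 = 50 - 280 = -230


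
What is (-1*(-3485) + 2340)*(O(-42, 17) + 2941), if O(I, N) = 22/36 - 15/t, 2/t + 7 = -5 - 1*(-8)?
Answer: 311573425/18 ≈ 1.7310e+7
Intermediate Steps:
t = -1/2 (t = 2/(-7 + (-5 - 1*(-8))) = 2/(-7 + (-5 + 8)) = 2/(-7 + 3) = 2/(-4) = 2*(-1/4) = -1/2 ≈ -0.50000)
O(I, N) = 551/18 (O(I, N) = 22/36 - 15/(-1/2) = 22*(1/36) - 15*(-2) = 11/18 + 30 = 551/18)
(-1*(-3485) + 2340)*(O(-42, 17) + 2941) = (-1*(-3485) + 2340)*(551/18 + 2941) = (3485 + 2340)*(53489/18) = 5825*(53489/18) = 311573425/18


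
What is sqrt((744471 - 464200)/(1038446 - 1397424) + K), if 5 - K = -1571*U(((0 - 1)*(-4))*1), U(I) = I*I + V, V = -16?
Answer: 9*sqrt(6712529622)/358978 ≈ 2.0541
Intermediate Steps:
U(I) = -16 + I**2 (U(I) = I*I - 16 = I**2 - 16 = -16 + I**2)
K = 5 (K = 5 - (-1571)*(-16 + (((0 - 1)*(-4))*1)**2) = 5 - (-1571)*(-16 + (-1*(-4)*1)**2) = 5 - (-1571)*(-16 + (4*1)**2) = 5 - (-1571)*(-16 + 4**2) = 5 - (-1571)*(-16 + 16) = 5 - (-1571)*0 = 5 - 1*0 = 5 + 0 = 5)
sqrt((744471 - 464200)/(1038446 - 1397424) + K) = sqrt((744471 - 464200)/(1038446 - 1397424) + 5) = sqrt(280271/(-358978) + 5) = sqrt(280271*(-1/358978) + 5) = sqrt(-280271/358978 + 5) = sqrt(1514619/358978) = 9*sqrt(6712529622)/358978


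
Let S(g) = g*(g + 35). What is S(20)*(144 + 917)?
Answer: 1167100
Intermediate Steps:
S(g) = g*(35 + g)
S(20)*(144 + 917) = (20*(35 + 20))*(144 + 917) = (20*55)*1061 = 1100*1061 = 1167100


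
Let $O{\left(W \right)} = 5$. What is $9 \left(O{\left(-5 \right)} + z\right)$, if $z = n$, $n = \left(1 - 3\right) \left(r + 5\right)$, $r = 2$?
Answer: $-81$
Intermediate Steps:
$n = -14$ ($n = \left(1 - 3\right) \left(2 + 5\right) = \left(-2\right) 7 = -14$)
$z = -14$
$9 \left(O{\left(-5 \right)} + z\right) = 9 \left(5 - 14\right) = 9 \left(-9\right) = -81$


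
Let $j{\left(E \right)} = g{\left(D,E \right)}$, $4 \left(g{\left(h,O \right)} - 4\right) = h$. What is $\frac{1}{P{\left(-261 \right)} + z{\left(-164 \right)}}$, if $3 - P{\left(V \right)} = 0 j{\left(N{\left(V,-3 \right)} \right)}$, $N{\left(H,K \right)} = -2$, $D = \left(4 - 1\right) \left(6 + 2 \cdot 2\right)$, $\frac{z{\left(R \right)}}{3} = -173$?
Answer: $- \frac{1}{516} \approx -0.001938$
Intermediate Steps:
$z{\left(R \right)} = -519$ ($z{\left(R \right)} = 3 \left(-173\right) = -519$)
$D = 30$ ($D = 3 \left(6 + 4\right) = 3 \cdot 10 = 30$)
$g{\left(h,O \right)} = 4 + \frac{h}{4}$
$j{\left(E \right)} = \frac{23}{2}$ ($j{\left(E \right)} = 4 + \frac{1}{4} \cdot 30 = 4 + \frac{15}{2} = \frac{23}{2}$)
$P{\left(V \right)} = 3$ ($P{\left(V \right)} = 3 - 0 \cdot \frac{23}{2} = 3 - 0 = 3 + 0 = 3$)
$\frac{1}{P{\left(-261 \right)} + z{\left(-164 \right)}} = \frac{1}{3 - 519} = \frac{1}{-516} = - \frac{1}{516}$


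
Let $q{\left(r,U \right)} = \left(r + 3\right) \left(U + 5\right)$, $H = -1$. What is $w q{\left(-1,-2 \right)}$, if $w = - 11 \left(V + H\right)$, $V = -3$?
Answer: $264$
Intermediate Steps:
$q{\left(r,U \right)} = \left(3 + r\right) \left(5 + U\right)$
$w = 44$ ($w = - 11 \left(-3 - 1\right) = \left(-11\right) \left(-4\right) = 44$)
$w q{\left(-1,-2 \right)} = 44 \left(15 + 3 \left(-2\right) + 5 \left(-1\right) - -2\right) = 44 \left(15 - 6 - 5 + 2\right) = 44 \cdot 6 = 264$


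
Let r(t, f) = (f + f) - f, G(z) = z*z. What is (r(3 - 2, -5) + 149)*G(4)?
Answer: 2304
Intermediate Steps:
G(z) = z²
r(t, f) = f (r(t, f) = 2*f - f = f)
(r(3 - 2, -5) + 149)*G(4) = (-5 + 149)*4² = 144*16 = 2304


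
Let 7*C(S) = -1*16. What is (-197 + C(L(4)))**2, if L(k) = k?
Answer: 1946025/49 ≈ 39715.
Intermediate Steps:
C(S) = -16/7 (C(S) = (-1*16)/7 = (1/7)*(-16) = -16/7)
(-197 + C(L(4)))**2 = (-197 - 16/7)**2 = (-1395/7)**2 = 1946025/49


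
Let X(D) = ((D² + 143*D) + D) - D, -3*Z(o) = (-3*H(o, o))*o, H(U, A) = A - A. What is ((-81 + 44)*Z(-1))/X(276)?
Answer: 0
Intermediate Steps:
H(U, A) = 0
Z(o) = 0 (Z(o) = -(-3*0)*o/3 = -0*o = -⅓*0 = 0)
X(D) = D² + 143*D (X(D) = (D² + 144*D) - D = D² + 143*D)
((-81 + 44)*Z(-1))/X(276) = ((-81 + 44)*0)/((276*(143 + 276))) = (-37*0)/((276*419)) = 0/115644 = 0*(1/115644) = 0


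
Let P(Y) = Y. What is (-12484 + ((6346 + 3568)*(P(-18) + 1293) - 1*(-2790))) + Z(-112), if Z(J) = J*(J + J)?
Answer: 12655744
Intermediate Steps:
Z(J) = 2*J**2 (Z(J) = J*(2*J) = 2*J**2)
(-12484 + ((6346 + 3568)*(P(-18) + 1293) - 1*(-2790))) + Z(-112) = (-12484 + ((6346 + 3568)*(-18 + 1293) - 1*(-2790))) + 2*(-112)**2 = (-12484 + (9914*1275 + 2790)) + 2*12544 = (-12484 + (12640350 + 2790)) + 25088 = (-12484 + 12643140) + 25088 = 12630656 + 25088 = 12655744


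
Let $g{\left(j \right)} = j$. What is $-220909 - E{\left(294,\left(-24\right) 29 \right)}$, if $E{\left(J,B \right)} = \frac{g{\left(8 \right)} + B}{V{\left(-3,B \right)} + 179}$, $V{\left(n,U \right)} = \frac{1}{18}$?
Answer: $- \frac{711977323}{3223} \approx -2.2091 \cdot 10^{5}$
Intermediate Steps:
$V{\left(n,U \right)} = \frac{1}{18}$
$E{\left(J,B \right)} = \frac{144}{3223} + \frac{18 B}{3223}$ ($E{\left(J,B \right)} = \frac{8 + B}{\frac{1}{18} + 179} = \frac{8 + B}{\frac{3223}{18}} = \left(8 + B\right) \frac{18}{3223} = \frac{144}{3223} + \frac{18 B}{3223}$)
$-220909 - E{\left(294,\left(-24\right) 29 \right)} = -220909 - \left(\frac{144}{3223} + \frac{18 \left(\left(-24\right) 29\right)}{3223}\right) = -220909 - \left(\frac{144}{3223} + \frac{18}{3223} \left(-696\right)\right) = -220909 - \left(\frac{144}{3223} - \frac{12528}{3223}\right) = -220909 - - \frac{12384}{3223} = -220909 + \frac{12384}{3223} = - \frac{711977323}{3223}$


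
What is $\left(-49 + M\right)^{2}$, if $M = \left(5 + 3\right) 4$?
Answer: $289$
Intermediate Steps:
$M = 32$ ($M = 8 \cdot 4 = 32$)
$\left(-49 + M\right)^{2} = \left(-49 + 32\right)^{2} = \left(-17\right)^{2} = 289$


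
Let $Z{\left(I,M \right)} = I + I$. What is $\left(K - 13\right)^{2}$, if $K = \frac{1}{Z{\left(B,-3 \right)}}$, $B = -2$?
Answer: $\frac{2809}{16} \approx 175.56$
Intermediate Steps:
$Z{\left(I,M \right)} = 2 I$
$K = - \frac{1}{4}$ ($K = \frac{1}{2 \left(-2\right)} = \frac{1}{-4} = - \frac{1}{4} \approx -0.25$)
$\left(K - 13\right)^{2} = \left(- \frac{1}{4} - 13\right)^{2} = \left(- \frac{53}{4}\right)^{2} = \frac{2809}{16}$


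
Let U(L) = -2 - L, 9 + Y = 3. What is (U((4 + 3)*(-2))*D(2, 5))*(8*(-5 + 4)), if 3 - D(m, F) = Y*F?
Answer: -3168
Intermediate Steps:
Y = -6 (Y = -9 + 3 = -6)
D(m, F) = 3 + 6*F (D(m, F) = 3 - (-6)*F = 3 + 6*F)
(U((4 + 3)*(-2))*D(2, 5))*(8*(-5 + 4)) = ((-2 - (4 + 3)*(-2))*(3 + 6*5))*(8*(-5 + 4)) = ((-2 - 7*(-2))*(3 + 30))*(8*(-1)) = ((-2 - 1*(-14))*33)*(-8) = ((-2 + 14)*33)*(-8) = (12*33)*(-8) = 396*(-8) = -3168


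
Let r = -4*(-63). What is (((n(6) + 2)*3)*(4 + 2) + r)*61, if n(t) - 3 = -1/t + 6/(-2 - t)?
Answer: 39711/2 ≈ 19856.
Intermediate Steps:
n(t) = 3 - 1/t + 6/(-2 - t) (n(t) = 3 + (-1/t + 6/(-2 - t)) = 3 - 1/t + 6/(-2 - t))
r = 252
(((n(6) + 2)*3)*(4 + 2) + r)*61 = ((((-2 - 1*6 + 3*6²)/(6*(2 + 6)) + 2)*3)*(4 + 2) + 252)*61 = ((((⅙)*(-2 - 6 + 3*36)/8 + 2)*3)*6 + 252)*61 = ((((⅙)*(⅛)*(-2 - 6 + 108) + 2)*3)*6 + 252)*61 = ((((⅙)*(⅛)*100 + 2)*3)*6 + 252)*61 = (((25/12 + 2)*3)*6 + 252)*61 = (((49/12)*3)*6 + 252)*61 = ((49/4)*6 + 252)*61 = (147/2 + 252)*61 = (651/2)*61 = 39711/2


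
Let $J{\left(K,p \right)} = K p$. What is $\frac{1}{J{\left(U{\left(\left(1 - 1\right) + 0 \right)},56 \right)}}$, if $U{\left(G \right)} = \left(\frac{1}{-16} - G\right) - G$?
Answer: $- \frac{2}{7} \approx -0.28571$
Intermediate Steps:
$U{\left(G \right)} = - \frac{1}{16} - 2 G$ ($U{\left(G \right)} = \left(- \frac{1}{16} - G\right) - G = - \frac{1}{16} - 2 G$)
$\frac{1}{J{\left(U{\left(\left(1 - 1\right) + 0 \right)},56 \right)}} = \frac{1}{\left(- \frac{1}{16} - 2 \left(\left(1 - 1\right) + 0\right)\right) 56} = \frac{1}{\left(- \frac{1}{16} - 2 \left(0 + 0\right)\right) 56} = \frac{1}{\left(- \frac{1}{16} - 0\right) 56} = \frac{1}{\left(- \frac{1}{16} + 0\right) 56} = \frac{1}{\left(- \frac{1}{16}\right) 56} = \frac{1}{- \frac{7}{2}} = - \frac{2}{7}$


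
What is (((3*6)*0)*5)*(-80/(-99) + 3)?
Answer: 0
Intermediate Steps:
(((3*6)*0)*5)*(-80/(-99) + 3) = ((18*0)*5)*(-80*(-1/99) + 3) = (0*5)*(80/99 + 3) = 0*(377/99) = 0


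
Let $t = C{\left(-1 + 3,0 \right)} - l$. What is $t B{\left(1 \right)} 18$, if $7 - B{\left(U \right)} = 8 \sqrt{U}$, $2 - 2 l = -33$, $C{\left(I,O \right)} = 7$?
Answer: $189$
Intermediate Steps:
$l = \frac{35}{2}$ ($l = 1 - - \frac{33}{2} = 1 + \frac{33}{2} = \frac{35}{2} \approx 17.5$)
$B{\left(U \right)} = 7 - 8 \sqrt{U}$
$t = - \frac{21}{2}$ ($t = 7 - \frac{35}{2} = - \frac{21}{2} \approx -10.5$)
$t B{\left(1 \right)} 18 = - \frac{21 \left(7 - 8 \sqrt{1}\right)}{2} \cdot 18 = - \frac{21 \left(7 - 8\right)}{2} \cdot 18 = \left(- \frac{21}{2}\right) \left(-1\right) 18 = \frac{21}{2} \cdot 18 = 189$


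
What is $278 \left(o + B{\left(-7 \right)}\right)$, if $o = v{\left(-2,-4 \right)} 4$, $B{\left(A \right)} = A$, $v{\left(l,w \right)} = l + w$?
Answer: $-8618$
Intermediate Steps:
$o = -24$ ($o = \left(-2 - 4\right) 4 = \left(-6\right) 4 = -24$)
$278 \left(o + B{\left(-7 \right)}\right) = 278 \left(-24 - 7\right) = 278 \left(-31\right) = -8618$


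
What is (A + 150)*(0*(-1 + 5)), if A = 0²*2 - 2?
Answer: 0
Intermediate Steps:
A = -2 (A = 0*2 - 2 = 0 - 2 = -2)
(A + 150)*(0*(-1 + 5)) = (-2 + 150)*(0*(-1 + 5)) = 148*(0*4) = 148*0 = 0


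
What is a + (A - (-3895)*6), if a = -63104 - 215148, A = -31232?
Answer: -286114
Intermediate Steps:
a = -278252
a + (A - (-3895)*6) = -278252 + (-31232 - (-3895)*6) = -278252 + (-31232 - 1*(-23370)) = -278252 + (-31232 + 23370) = -278252 - 7862 = -286114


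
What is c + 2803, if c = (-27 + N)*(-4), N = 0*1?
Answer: 2911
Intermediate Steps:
N = 0
c = 108 (c = (-27 + 0)*(-4) = -27*(-4) = 108)
c + 2803 = 108 + 2803 = 2911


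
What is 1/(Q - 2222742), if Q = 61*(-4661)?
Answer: -1/2507063 ≈ -3.9887e-7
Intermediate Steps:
Q = -284321
1/(Q - 2222742) = 1/(-284321 - 2222742) = 1/(-2507063) = -1/2507063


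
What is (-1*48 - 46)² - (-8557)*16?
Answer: 145748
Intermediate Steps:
(-1*48 - 46)² - (-8557)*16 = (-48 - 46)² - 1*(-136912) = (-94)² + 136912 = 8836 + 136912 = 145748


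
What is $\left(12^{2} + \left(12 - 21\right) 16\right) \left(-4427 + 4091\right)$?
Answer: $0$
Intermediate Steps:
$\left(12^{2} + \left(12 - 21\right) 16\right) \left(-4427 + 4091\right) = \left(144 - 144\right) \left(-336\right) = 0 \left(-336\right) = 0$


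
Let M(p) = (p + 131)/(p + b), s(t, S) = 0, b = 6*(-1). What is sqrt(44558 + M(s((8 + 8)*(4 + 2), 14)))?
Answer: sqrt(1603302)/6 ≈ 211.04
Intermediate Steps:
b = -6
M(p) = (131 + p)/(-6 + p) (M(p) = (p + 131)/(p - 6) = (131 + p)/(-6 + p))
sqrt(44558 + M(s((8 + 8)*(4 + 2), 14))) = sqrt(44558 + (131 + 0)/(-6 + 0)) = sqrt(44558 + 131/(-6)) = sqrt(44558 - 1/6*131) = sqrt(44558 - 131/6) = sqrt(267217/6) = sqrt(1603302)/6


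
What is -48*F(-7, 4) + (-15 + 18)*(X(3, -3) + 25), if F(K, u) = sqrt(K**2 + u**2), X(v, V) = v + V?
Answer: 75 - 48*sqrt(65) ≈ -311.99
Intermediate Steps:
X(v, V) = V + v
-48*F(-7, 4) + (-15 + 18)*(X(3, -3) + 25) = -48*sqrt((-7)**2 + 4**2) + (-15 + 18)*((-3 + 3) + 25) = -48*sqrt(49 + 16) + 3*(0 + 25) = -48*sqrt(65) + 3*25 = -48*sqrt(65) + 75 = 75 - 48*sqrt(65)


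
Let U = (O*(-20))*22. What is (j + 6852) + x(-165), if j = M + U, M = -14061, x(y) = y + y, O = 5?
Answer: -9739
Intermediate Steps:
x(y) = 2*y
U = -2200 (U = (5*(-20))*22 = -100*22 = -2200)
j = -16261 (j = -14061 - 2200 = -16261)
(j + 6852) + x(-165) = (-16261 + 6852) + 2*(-165) = -9409 - 330 = -9739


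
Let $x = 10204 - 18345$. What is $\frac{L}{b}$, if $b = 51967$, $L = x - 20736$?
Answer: $- \frac{28877}{51967} \approx -0.55568$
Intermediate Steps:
$x = -8141$ ($x = 10204 - 18345 = -8141$)
$L = -28877$ ($L = -8141 - 20736 = -28877$)
$\frac{L}{b} = - \frac{28877}{51967}$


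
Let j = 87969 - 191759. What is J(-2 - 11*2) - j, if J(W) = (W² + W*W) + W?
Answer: 104918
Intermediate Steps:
J(W) = W + 2*W² (J(W) = (W² + W²) + W = 2*W² + W = W + 2*W²)
j = -103790
J(-2 - 11*2) - j = (-2 - 11*2)*(1 + 2*(-2 - 11*2)) - 1*(-103790) = (-2 - 22)*(1 + 2*(-2 - 22)) + 103790 = -24*(1 + 2*(-24)) + 103790 = -24*(1 - 48) + 103790 = -24*(-47) + 103790 = 1128 + 103790 = 104918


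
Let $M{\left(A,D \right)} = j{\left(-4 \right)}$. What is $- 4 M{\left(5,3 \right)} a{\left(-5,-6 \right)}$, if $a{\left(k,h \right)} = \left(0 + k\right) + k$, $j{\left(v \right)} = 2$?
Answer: $80$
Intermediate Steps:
$M{\left(A,D \right)} = 2$
$a{\left(k,h \right)} = 2 k$ ($a{\left(k,h \right)} = k + k = 2 k$)
$- 4 M{\left(5,3 \right)} a{\left(-5,-6 \right)} = \left(-4\right) 2 \cdot 2 \left(-5\right) = \left(-8\right) \left(-10\right) = 80$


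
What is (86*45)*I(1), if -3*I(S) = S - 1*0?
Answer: -1290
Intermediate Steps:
I(S) = -S/3 (I(S) = -(S - 1*0)/3 = -(S + 0)/3 = -S/3)
(86*45)*I(1) = (86*45)*(-⅓*1) = 3870*(-⅓) = -1290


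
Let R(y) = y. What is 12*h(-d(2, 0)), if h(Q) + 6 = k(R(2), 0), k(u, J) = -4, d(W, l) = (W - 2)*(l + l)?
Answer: -120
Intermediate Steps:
d(W, l) = 2*l*(-2 + W) (d(W, l) = (-2 + W)*(2*l) = 2*l*(-2 + W))
h(Q) = -10 (h(Q) = -6 - 4 = -10)
12*h(-d(2, 0)) = 12*(-10) = -120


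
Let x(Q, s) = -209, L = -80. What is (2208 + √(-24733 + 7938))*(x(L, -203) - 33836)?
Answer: -75171360 - 34045*I*√16795 ≈ -7.5171e+7 - 4.4121e+6*I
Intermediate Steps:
(2208 + √(-24733 + 7938))*(x(L, -203) - 33836) = (2208 + √(-24733 + 7938))*(-209 - 33836) = (2208 + √(-16795))*(-34045) = (2208 + I*√16795)*(-34045) = -75171360 - 34045*I*√16795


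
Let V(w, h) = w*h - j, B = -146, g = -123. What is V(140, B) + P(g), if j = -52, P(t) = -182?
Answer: -20570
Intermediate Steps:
V(w, h) = 52 + h*w (V(w, h) = w*h - 1*(-52) = h*w + 52 = 52 + h*w)
V(140, B) + P(g) = (52 - 146*140) - 182 = (52 - 20440) - 182 = -20388 - 182 = -20570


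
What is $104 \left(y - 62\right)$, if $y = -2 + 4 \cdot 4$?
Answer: $-4992$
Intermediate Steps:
$y = 14$ ($y = -2 + 16 = 14$)
$104 \left(y - 62\right) = 104 \left(14 - 62\right) = 104 \left(-48\right) = -4992$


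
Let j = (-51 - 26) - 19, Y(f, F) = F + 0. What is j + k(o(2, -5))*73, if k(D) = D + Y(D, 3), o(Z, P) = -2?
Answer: -23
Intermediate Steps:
Y(f, F) = F
j = -96 (j = -77 - 19 = -96)
k(D) = 3 + D (k(D) = D + 3 = 3 + D)
j + k(o(2, -5))*73 = -96 + (3 - 2)*73 = -96 + 1*73 = -96 + 73 = -23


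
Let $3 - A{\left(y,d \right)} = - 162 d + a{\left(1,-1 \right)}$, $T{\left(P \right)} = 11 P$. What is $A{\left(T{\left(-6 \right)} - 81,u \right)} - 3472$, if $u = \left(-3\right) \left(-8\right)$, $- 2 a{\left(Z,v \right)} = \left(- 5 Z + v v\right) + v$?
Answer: $\frac{833}{2} \approx 416.5$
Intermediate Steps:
$a{\left(Z,v \right)} = - \frac{v}{2} - \frac{v^{2}}{2} + \frac{5 Z}{2}$ ($a{\left(Z,v \right)} = - \frac{\left(- 5 Z + v v\right) + v}{2} = - \frac{\left(- 5 Z + v^{2}\right) + v}{2} = - \frac{\left(v^{2} - 5 Z\right) + v}{2} = - \frac{v + v^{2} - 5 Z}{2} = - \frac{v}{2} - \frac{v^{2}}{2} + \frac{5 Z}{2}$)
$u = 24$
$A{\left(y,d \right)} = \frac{1}{2} + 162 d$ ($A{\left(y,d \right)} = 3 - \left(- 162 d - \left(-3 + \frac{1}{2}\right)\right) = 3 - \left(- 162 d + \left(\frac{1}{2} - \frac{1}{2} + \frac{5}{2}\right)\right) = 3 - \left(- 162 d + \frac{5}{2}\right) = 3 - \left(\frac{5}{2} - 162 d\right) = 3 + \left(- \frac{5}{2} + 162 d\right) = \frac{1}{2} + 162 d$)
$A{\left(T{\left(-6 \right)} - 81,u \right)} - 3472 = \left(\frac{1}{2} + 162 \cdot 24\right) - 3472 = \left(\frac{1}{2} + 3888\right) - 3472 = \frac{7777}{2} - 3472 = \frac{833}{2}$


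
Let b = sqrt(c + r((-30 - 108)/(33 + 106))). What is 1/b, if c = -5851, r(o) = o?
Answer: -I*sqrt(113066353)/813427 ≈ -0.013072*I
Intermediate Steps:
b = I*sqrt(113066353)/139 (b = sqrt(-5851 + (-30 - 108)/(33 + 106)) = sqrt(-5851 - 138/139) = sqrt(-813427/139) = I*sqrt(113066353)/139 ≈ 76.498*I)
1/b = 1/(I*sqrt(113066353)/139) = -I*sqrt(113066353)/813427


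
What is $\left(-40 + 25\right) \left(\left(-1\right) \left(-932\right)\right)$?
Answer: $-13980$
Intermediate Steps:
$\left(-40 + 25\right) \left(\left(-1\right) \left(-932\right)\right) = \left(-15\right) 932 = -13980$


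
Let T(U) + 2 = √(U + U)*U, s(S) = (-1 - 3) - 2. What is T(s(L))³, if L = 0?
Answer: 2584 + 5040*I*√3 ≈ 2584.0 + 8729.5*I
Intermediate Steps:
s(S) = -6 (s(S) = -4 - 2 = -6)
T(U) = -2 + √2*U^(3/2) (T(U) = -2 + √(U + U)*U = -2 + √(2*U)*U = -2 + (√2*√U)*U = -2 + √2*U^(3/2))
T(s(L))³ = (-2 + √2*(-6)^(3/2))³ = (-2 + √2*(-6*I*√6))³ = (-2 - 12*I*√3)³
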